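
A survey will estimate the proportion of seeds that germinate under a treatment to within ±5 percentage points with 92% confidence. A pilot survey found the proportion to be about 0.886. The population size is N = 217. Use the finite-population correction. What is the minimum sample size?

For a proportion with margin E = 0.05 at 92% confidence, z = 1.751.
n = p̂(1−p̂)(z/E)² = 0.886 × 0.114 × (1.751/0.05)² = 123.87 — call this n₀.
Finite-population correction with N = 217: n = n₀ / (1 + (n₀−1)/N) = 123.87 / 1.566 = 79.10
Round up: n = 80.

n = 80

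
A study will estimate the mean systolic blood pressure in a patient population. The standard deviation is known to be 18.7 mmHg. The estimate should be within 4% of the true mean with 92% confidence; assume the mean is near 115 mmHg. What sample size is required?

n = 51

For a mean, the margin of error is E = z·σ/√n, so n = (zσ/E)².
At 92% confidence, z = 1.751.
E = 4% of 115 = 4.6 mmHg.
n = (1.751 × 18.7 / 4.6)² = 50.67
Round up: n = 51.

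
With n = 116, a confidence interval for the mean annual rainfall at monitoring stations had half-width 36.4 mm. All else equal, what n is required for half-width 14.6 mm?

n = 722

Margin of error scales as 1/√n, so n₂ = n₁·(E₁/E₂)².
n₂ = 116 × (36.4/14.6)² = 116 × 6.216 = 721.06
Round up: n₂ = 722.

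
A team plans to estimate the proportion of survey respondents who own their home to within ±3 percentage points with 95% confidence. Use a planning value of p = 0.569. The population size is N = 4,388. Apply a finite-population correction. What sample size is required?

846

For a proportion with margin E = 0.03 at 95% confidence, z = 1.960.
n = p̂(1−p̂)(z/E)² = 0.569 × 0.431 × (1.960/0.03)² = 1046.79 — call this n₀.
Finite-population correction with N = 4,388: n = n₀ / (1 + (n₀−1)/N) = 1046.79 / 1.238 = 845.55
Round up: n = 846.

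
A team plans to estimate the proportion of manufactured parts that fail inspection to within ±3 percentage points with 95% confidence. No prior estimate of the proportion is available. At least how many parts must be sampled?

For a proportion with margin E = 0.03 at 95% confidence, z = 1.960.
With no prior estimate, use p = 0.5, which maximizes p(1−p) at 0.25.
n = 0.25 × (z/E)² = 0.25 × (1.960/0.03)² = 1067.11
Round up: n = 1068.

n = 1068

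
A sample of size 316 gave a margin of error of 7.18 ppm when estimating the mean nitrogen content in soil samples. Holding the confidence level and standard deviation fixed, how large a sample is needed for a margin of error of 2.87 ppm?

Margin of error scales as 1/√n, so n₂ = n₁·(E₁/E₂)².
n₂ = 316 × (7.18/2.87)² = 316 × 6.259 = 1977.84
Round up: n₂ = 1978.

1978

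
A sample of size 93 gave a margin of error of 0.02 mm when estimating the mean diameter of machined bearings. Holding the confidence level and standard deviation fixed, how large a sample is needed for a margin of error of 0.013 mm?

221

Margin of error scales as 1/√n, so n₂ = n₁·(E₁/E₂)².
n₂ = 93 × (0.02/0.013)² = 93 × 2.367 = 220.13
Round up: n₂ = 221.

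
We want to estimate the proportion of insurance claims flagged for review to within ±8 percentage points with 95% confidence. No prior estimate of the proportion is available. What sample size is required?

For a proportion with margin E = 0.08 at 95% confidence, z = 1.960.
With no prior estimate, use p = 0.5, which maximizes p(1−p) at 0.25.
n = 0.25 × (z/E)² = 0.25 × (1.960/0.08)² = 150.06
Round up: n = 151.

n = 151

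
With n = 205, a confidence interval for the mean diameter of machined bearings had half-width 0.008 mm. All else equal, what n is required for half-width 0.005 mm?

Margin of error scales as 1/√n, so n₂ = n₁·(E₁/E₂)².
n₂ = 205 × (0.008/0.005)² = 205 × 2.56 = 524.80
Round up: n₂ = 525.

525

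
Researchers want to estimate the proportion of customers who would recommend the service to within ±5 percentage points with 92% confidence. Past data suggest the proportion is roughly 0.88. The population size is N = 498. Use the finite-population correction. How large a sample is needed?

103

For a proportion with margin E = 0.05 at 92% confidence, z = 1.751.
n = p̂(1−p̂)(z/E)² = 0.88 × 0.12 × (1.751/0.05)² = 129.51 — call this n₀.
Finite-population correction with N = 498: n = n₀ / (1 + (n₀−1)/N) = 129.51 / 1.258 = 102.95
Round up: n = 103.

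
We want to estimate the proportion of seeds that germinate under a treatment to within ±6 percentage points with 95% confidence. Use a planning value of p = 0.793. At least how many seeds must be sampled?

176

For a proportion with margin E = 0.06 at 95% confidence, z = 1.960.
n = p̂(1−p̂)(z/E)² = 0.793 × 0.207 × (1.960/0.06)² = 175.17
Round up: n = 176.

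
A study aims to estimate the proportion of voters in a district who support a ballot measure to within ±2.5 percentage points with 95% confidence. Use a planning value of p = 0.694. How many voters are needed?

1306

For a proportion with margin E = 0.025 at 95% confidence, z = 1.960.
n = p̂(1−p̂)(z/E)² = 0.694 × 0.306 × (1.960/0.025)² = 1305.31
Round up: n = 1306.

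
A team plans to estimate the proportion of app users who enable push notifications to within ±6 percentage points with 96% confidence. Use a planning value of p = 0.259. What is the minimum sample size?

n = 225

For a proportion with margin E = 0.06 at 96% confidence, z = 2.054.
n = p̂(1−p̂)(z/E)² = 0.259 × 0.741 × (2.054/0.06)² = 224.91
Round up: n = 225.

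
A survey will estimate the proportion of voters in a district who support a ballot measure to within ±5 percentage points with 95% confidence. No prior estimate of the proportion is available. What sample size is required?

385

For a proportion with margin E = 0.05 at 95% confidence, z = 1.960.
With no prior estimate, use p = 0.5, which maximizes p(1−p) at 0.25.
n = 0.25 × (z/E)² = 0.25 × (1.960/0.05)² = 384.16
Round up: n = 385.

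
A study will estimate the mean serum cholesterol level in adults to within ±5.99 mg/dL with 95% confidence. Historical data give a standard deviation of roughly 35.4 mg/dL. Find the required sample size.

For a mean, the margin of error is E = z·σ/√n, so n = (zσ/E)².
At 95% confidence, z = 1.960.
n = (1.960 × 35.4 / 5.99)² = 134.17
Round up: n = 135.

135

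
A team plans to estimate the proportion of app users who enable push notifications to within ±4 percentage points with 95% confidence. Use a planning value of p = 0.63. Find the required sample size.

n = 560

For a proportion with margin E = 0.04 at 95% confidence, z = 1.960.
n = p̂(1−p̂)(z/E)² = 0.63 × 0.37 × (1.960/0.04)² = 559.67
Round up: n = 560.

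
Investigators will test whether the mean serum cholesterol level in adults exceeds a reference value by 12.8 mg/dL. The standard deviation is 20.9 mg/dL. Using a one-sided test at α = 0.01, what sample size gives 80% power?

For a one-sample z-test, n = ((z_α + z_β)·σ/δ)².
z_α = 2.326 (one-sided α = 0.01); z_β = 0.842 (power 80% → β = 0.2).
n = (3.168 × 20.9 / 12.8)² = 26.76
Round up: n = 27.

27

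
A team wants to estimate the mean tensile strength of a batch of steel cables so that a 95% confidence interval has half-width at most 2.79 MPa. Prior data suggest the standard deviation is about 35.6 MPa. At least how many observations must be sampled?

626

For a mean, the margin of error is E = z·σ/√n, so n = (zσ/E)².
At 95% confidence, z = 1.960.
n = (1.960 × 35.6 / 2.79)² = 625.47
Round up: n = 626.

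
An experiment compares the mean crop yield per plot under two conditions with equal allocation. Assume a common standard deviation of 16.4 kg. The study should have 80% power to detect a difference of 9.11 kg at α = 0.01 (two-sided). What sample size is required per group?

76 per group

For two equal groups, n per group = 2·((z_{α/2} + z_β)·σ/δ)².
z_{α/2} = 2.576; z_β = 0.842 (power 80%).
n = 2 × (3.418 × 16.4 / 9.11)² = 2 × 37.86 = 75.72
Round up: n = 76 per group.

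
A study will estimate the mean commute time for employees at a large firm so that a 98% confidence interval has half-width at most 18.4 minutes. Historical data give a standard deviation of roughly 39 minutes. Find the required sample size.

25

For a mean, the margin of error is E = z·σ/√n, so n = (zσ/E)².
At 98% confidence, z = 2.326.
n = (2.326 × 39 / 18.4)² = 24.31
Round up: n = 25.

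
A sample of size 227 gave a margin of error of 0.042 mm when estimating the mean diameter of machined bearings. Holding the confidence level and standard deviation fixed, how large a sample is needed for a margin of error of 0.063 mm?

Margin of error scales as 1/√n, so n₂ = n₁·(E₁/E₂)².
n₂ = 227 × (0.042/0.063)² = 227 × 0.4444 = 100.88
Round up: n₂ = 101.

101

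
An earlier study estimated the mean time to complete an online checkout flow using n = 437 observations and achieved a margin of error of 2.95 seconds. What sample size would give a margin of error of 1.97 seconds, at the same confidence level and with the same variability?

980

Margin of error scales as 1/√n, so n₂ = n₁·(E₁/E₂)².
n₂ = 437 × (2.95/1.97)² = 437 × 2.242 = 979.75
Round up: n₂ = 980.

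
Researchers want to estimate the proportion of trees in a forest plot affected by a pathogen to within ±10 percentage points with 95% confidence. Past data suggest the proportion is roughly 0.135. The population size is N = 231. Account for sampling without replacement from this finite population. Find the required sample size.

For a proportion with margin E = 0.1 at 95% confidence, z = 1.960.
n = p̂(1−p̂)(z/E)² = 0.135 × 0.865 × (1.960/0.1)² = 44.86 — call this n₀.
Finite-population correction with N = 231: n = n₀ / (1 + (n₀−1)/N) = 44.86 / 1.19 = 37.70
Round up: n = 38.

n = 38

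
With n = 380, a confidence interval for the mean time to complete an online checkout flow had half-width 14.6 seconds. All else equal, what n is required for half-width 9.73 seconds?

Margin of error scales as 1/√n, so n₂ = n₁·(E₁/E₂)².
n₂ = 380 × (14.6/9.73)² = 380 × 2.252 = 855.76
Round up: n₂ = 856.

856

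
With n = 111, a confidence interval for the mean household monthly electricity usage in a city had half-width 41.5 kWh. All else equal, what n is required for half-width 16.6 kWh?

Margin of error scales as 1/√n, so n₂ = n₁·(E₁/E₂)².
n₂ = 111 × (41.5/16.6)² = 111 × 6.25 = 693.75
Round up: n₂ = 694.

694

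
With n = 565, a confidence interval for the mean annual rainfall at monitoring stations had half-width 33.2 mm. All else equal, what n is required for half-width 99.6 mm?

Margin of error scales as 1/√n, so n₂ = n₁·(E₁/E₂)².
n₂ = 565 × (33.2/99.6)² = 565 × 0.1111 = 62.77
Round up: n₂ = 63.

63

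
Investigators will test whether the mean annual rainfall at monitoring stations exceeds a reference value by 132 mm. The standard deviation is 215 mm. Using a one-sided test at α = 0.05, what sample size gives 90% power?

23

For a one-sample z-test, n = ((z_α + z_β)·σ/δ)².
z_α = 1.645 (one-sided α = 0.05); z_β = 1.282 (power 90% → β = 0.1).
n = (2.927 × 215 / 132)² = 22.73
Round up: n = 23.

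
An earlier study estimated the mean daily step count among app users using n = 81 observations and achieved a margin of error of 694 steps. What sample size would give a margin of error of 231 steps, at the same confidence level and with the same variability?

Margin of error scales as 1/√n, so n₂ = n₁·(E₁/E₂)².
n₂ = 81 × (694/231)² = 81 × 9.026 = 731.11
Round up: n₂ = 732.

732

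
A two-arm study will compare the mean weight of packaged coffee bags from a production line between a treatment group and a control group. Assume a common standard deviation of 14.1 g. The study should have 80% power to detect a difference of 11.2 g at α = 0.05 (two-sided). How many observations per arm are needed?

25 per group

For two equal groups, n per group = 2·((z_{α/2} + z_β)·σ/δ)².
z_{α/2} = 1.960; z_β = 0.842 (power 80%).
n = 2 × (2.802 × 14.1 / 11.2)² = 2 × 12.44 = 24.88
Round up: n = 25 per group.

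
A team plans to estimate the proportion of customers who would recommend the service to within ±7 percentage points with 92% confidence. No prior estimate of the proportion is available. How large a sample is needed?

157

For a proportion with margin E = 0.07 at 92% confidence, z = 1.751.
With no prior estimate, use p = 0.5, which maximizes p(1−p) at 0.25.
n = 0.25 × (z/E)² = 0.25 × (1.751/0.07)² = 156.43
Round up: n = 157.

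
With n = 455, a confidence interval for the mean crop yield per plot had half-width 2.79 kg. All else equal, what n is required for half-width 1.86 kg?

1024

Margin of error scales as 1/√n, so n₂ = n₁·(E₁/E₂)².
n₂ = 455 × (2.79/1.86)² = 455 × 2.25 = 1023.75
Round up: n₂ = 1024.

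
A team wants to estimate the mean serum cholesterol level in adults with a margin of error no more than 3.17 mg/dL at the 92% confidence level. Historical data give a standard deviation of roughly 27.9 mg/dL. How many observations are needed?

For a mean, the margin of error is E = z·σ/√n, so n = (zσ/E)².
At 92% confidence, z = 1.751.
n = (1.751 × 27.9 / 3.17)² = 237.50
Round up: n = 238.

238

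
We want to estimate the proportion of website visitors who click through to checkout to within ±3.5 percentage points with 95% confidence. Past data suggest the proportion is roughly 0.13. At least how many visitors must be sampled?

n = 355

For a proportion with margin E = 0.035 at 95% confidence, z = 1.960.
n = p̂(1−p̂)(z/E)² = 0.13 × 0.87 × (1.960/0.035)² = 354.68
Round up: n = 355.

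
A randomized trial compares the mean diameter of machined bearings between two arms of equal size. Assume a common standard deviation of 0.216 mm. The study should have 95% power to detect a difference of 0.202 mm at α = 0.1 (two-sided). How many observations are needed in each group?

For two equal groups, n per group = 2·((z_{α/2} + z_β)·σ/δ)².
z_{α/2} = 1.645; z_β = 1.645 (power 95%).
n = 2 × (3.290 × 0.216 / 0.202)² = 2 × 12.38 = 24.76
Round up: n = 25 per group.

25 per group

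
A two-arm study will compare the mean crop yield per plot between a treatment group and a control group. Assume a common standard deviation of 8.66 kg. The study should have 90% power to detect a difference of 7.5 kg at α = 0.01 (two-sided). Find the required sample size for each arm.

40 per group

For two equal groups, n per group = 2·((z_{α/2} + z_β)·σ/δ)².
z_{α/2} = 2.576; z_β = 1.282 (power 90%).
n = 2 × (3.858 × 8.66 / 7.5)² = 2 × 19.84 = 39.68
Round up: n = 40 per group.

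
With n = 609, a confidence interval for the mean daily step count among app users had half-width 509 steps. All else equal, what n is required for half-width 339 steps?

Margin of error scales as 1/√n, so n₂ = n₁·(E₁/E₂)².
n₂ = 609 × (509/339)² = 609 × 2.254 = 1372.69
Round up: n₂ = 1373.

1373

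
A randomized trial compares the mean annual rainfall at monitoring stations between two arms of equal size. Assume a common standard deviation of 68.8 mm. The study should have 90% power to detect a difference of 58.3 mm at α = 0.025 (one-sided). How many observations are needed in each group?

For two equal groups, n per group = 2·((z_α + z_β)·σ/δ)².
z_α = 1.960; z_β = 1.282 (power 90%).
n = 2 × (3.242 × 68.8 / 58.3)² = 2 × 14.64 = 29.28
Round up: n = 30 per group.

30 per group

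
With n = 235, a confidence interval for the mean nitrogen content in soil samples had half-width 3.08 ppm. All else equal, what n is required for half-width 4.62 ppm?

105

Margin of error scales as 1/√n, so n₂ = n₁·(E₁/E₂)².
n₂ = 235 × (3.08/4.62)² = 235 × 0.4444 = 104.43
Round up: n₂ = 105.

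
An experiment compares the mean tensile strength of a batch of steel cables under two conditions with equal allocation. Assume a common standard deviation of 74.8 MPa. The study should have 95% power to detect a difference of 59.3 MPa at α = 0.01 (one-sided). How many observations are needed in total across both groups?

102 total

For two equal groups, n per group = 2·((z_α + z_β)·σ/δ)².
z_α = 2.326; z_β = 1.645 (power 95%).
n = 2 × (3.971 × 74.8 / 59.3)² = 2 × 25.09 = 50.18
Round up: n = 51 per group.
Total across both groups: 2 × 51 = 102.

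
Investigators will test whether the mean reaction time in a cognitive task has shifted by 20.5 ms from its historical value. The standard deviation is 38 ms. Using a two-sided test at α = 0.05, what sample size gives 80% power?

For a one-sample z-test, n = ((z_{α/2} + z_β)·σ/δ)².
z_{α/2} = 1.960 (two-sided α = 0.05); z_β = 0.842 (power 80% → β = 0.2).
n = (2.802 × 38 / 20.5)² = 26.98
Round up: n = 27.

27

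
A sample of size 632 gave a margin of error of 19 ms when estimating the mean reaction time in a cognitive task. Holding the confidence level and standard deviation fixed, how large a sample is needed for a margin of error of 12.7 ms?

Margin of error scales as 1/√n, so n₂ = n₁·(E₁/E₂)².
n₂ = 632 × (19/12.7)² = 632 × 2.238 = 1414.42
Round up: n₂ = 1415.

1415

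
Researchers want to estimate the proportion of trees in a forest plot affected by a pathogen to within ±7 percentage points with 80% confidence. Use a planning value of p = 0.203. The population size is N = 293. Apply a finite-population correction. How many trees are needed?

For a proportion with margin E = 0.07 at 80% confidence, z = 1.282.
n = p̂(1−p̂)(z/E)² = 0.203 × 0.797 × (1.282/0.07)² = 54.27 — call this n₀.
Finite-population correction with N = 293: n = n₀ / (1 + (n₀−1)/N) = 54.27 / 1.182 = 45.91
Round up: n = 46.

46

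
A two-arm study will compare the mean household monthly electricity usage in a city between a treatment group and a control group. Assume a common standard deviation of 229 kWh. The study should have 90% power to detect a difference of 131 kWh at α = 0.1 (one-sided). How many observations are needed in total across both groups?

82 total

For two equal groups, n per group = 2·((z_α + z_β)·σ/δ)².
z_α = 1.282; z_β = 1.282 (power 90%).
n = 2 × (2.564 × 229 / 131)² = 2 × 20.09 = 40.18
Round up: n = 41 per group.
Total across both groups: 2 × 41 = 82.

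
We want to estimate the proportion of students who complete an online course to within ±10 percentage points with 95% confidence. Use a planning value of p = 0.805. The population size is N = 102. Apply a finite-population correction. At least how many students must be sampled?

n = 39

For a proportion with margin E = 0.1 at 95% confidence, z = 1.960.
n = p̂(1−p̂)(z/E)² = 0.805 × 0.195 × (1.960/0.1)² = 60.30 — call this n₀.
Finite-population correction with N = 102: n = n₀ / (1 + (n₀−1)/N) = 60.30 / 1.581 = 38.14
Round up: n = 39.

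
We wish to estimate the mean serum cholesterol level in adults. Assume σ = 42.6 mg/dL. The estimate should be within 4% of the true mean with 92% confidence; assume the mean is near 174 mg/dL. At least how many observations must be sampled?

For a mean, the margin of error is E = z·σ/√n, so n = (zσ/E)².
At 92% confidence, z = 1.751.
E = 4% of 174 = 6.96 mg/dL.
n = (1.751 × 42.6 / 6.96)² = 114.86
Round up: n = 115.

115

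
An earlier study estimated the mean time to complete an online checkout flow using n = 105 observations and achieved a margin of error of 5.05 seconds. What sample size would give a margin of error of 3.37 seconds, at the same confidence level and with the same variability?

236

Margin of error scales as 1/√n, so n₂ = n₁·(E₁/E₂)².
n₂ = 105 × (5.05/3.37)² = 105 × 2.246 = 235.83
Round up: n₂ = 236.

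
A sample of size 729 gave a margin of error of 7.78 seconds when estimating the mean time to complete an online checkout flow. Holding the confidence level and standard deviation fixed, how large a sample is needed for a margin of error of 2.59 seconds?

Margin of error scales as 1/√n, so n₂ = n₁·(E₁/E₂)².
n₂ = 729 × (7.78/2.59)² = 729 × 9.023 = 6577.77
Round up: n₂ = 6578.

n = 6578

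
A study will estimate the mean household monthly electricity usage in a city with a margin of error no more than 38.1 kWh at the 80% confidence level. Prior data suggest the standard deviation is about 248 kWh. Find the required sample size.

For a mean, the margin of error is E = z·σ/√n, so n = (zσ/E)².
At 80% confidence, z = 1.282.
n = (1.282 × 248 / 38.1)² = 69.64
Round up: n = 70.

n = 70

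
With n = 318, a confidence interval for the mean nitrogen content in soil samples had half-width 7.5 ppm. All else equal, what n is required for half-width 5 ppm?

716

Margin of error scales as 1/√n, so n₂ = n₁·(E₁/E₂)².
n₂ = 318 × (7.5/5)² = 318 × 2.25 = 715.50
Round up: n₂ = 716.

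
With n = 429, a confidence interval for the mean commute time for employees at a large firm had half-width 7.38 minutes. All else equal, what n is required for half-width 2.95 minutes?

n = 2685

Margin of error scales as 1/√n, so n₂ = n₁·(E₁/E₂)².
n₂ = 429 × (7.38/2.95)² = 429 × 6.258 = 2684.68
Round up: n₂ = 2685.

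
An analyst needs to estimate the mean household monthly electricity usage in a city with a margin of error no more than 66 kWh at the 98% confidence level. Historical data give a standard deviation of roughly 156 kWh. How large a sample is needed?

For a mean, the margin of error is E = z·σ/√n, so n = (zσ/E)².
At 98% confidence, z = 2.326.
n = (2.326 × 156 / 66)² = 30.23
Round up: n = 31.

n = 31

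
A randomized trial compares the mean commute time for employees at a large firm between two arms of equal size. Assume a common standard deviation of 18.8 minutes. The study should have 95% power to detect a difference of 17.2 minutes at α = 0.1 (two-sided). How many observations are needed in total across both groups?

For two equal groups, n per group = 2·((z_{α/2} + z_β)·σ/δ)².
z_{α/2} = 1.645; z_β = 1.645 (power 95%).
n = 2 × (3.290 × 18.8 / 17.2)² = 2 × 12.93 = 25.86
Round up: n = 26 per group.
Total across both groups: 2 × 26 = 52.

52 total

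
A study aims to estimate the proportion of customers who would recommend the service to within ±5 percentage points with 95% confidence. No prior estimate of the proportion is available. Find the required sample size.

For a proportion with margin E = 0.05 at 95% confidence, z = 1.960.
With no prior estimate, use p = 0.5, which maximizes p(1−p) at 0.25.
n = 0.25 × (z/E)² = 0.25 × (1.960/0.05)² = 384.16
Round up: n = 385.

385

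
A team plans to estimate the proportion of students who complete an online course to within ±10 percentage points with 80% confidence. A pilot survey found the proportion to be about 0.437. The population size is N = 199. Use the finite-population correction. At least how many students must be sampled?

n = 34

For a proportion with margin E = 0.1 at 80% confidence, z = 1.282.
n = p̂(1−p̂)(z/E)² = 0.437 × 0.563 × (1.282/0.1)² = 40.44 — call this n₀.
Finite-population correction with N = 199: n = n₀ / (1 + (n₀−1)/N) = 40.44 / 1.198 = 33.76
Round up: n = 34.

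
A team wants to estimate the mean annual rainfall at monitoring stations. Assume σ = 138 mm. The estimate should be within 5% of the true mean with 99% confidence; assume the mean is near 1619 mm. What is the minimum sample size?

For a mean, the margin of error is E = z·σ/√n, so n = (zσ/E)².
At 99% confidence, z = 2.576.
E = 5% of 1619 = 80.95 mm.
n = (2.576 × 138 / 80.95)² = 19.28
Round up: n = 20.

20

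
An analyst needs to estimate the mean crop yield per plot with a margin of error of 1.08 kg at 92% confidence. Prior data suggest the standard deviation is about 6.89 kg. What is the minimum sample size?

n = 125

For a mean, the margin of error is E = z·σ/√n, so n = (zσ/E)².
At 92% confidence, z = 1.751.
n = (1.751 × 6.89 / 1.08)² = 124.79
Round up: n = 125.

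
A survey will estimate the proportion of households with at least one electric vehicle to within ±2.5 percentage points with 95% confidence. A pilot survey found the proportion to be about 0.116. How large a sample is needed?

For a proportion with margin E = 0.025 at 95% confidence, z = 1.960.
n = p̂(1−p̂)(z/E)² = 0.116 × 0.884 × (1.960/0.025)² = 630.29
Round up: n = 631.

631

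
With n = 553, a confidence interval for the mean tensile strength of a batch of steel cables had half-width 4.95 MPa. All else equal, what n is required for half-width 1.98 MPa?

Margin of error scales as 1/√n, so n₂ = n₁·(E₁/E₂)².
n₂ = 553 × (4.95/1.98)² = 553 × 6.25 = 3456.25
Round up: n₂ = 3457.

3457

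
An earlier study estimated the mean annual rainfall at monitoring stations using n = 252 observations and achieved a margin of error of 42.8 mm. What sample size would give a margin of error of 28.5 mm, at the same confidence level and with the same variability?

Margin of error scales as 1/√n, so n₂ = n₁·(E₁/E₂)².
n₂ = 252 × (42.8/28.5)² = 252 × 2.255 = 568.26
Round up: n₂ = 569.

n = 569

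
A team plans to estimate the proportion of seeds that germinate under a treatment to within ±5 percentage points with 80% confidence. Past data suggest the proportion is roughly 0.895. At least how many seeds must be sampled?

62

For a proportion with margin E = 0.05 at 80% confidence, z = 1.282.
n = p̂(1−p̂)(z/E)² = 0.895 × 0.105 × (1.282/0.05)² = 61.78
Round up: n = 62.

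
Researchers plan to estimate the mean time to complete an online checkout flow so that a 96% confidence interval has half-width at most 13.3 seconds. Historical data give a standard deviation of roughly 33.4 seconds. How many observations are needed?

For a mean, the margin of error is E = z·σ/√n, so n = (zσ/E)².
At 96% confidence, z = 2.054.
n = (2.054 × 33.4 / 13.3)² = 26.61
Round up: n = 27.

27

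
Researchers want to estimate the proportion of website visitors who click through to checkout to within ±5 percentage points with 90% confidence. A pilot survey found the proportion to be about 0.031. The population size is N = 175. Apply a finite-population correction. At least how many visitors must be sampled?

For a proportion with margin E = 0.05 at 90% confidence, z = 1.645.
n = p̂(1−p̂)(z/E)² = 0.031 × 0.969 × (1.645/0.05)² = 32.51 — call this n₀.
Finite-population correction with N = 175: n = n₀ / (1 + (n₀−1)/N) = 32.51 / 1.18 = 27.55
Round up: n = 28.

n = 28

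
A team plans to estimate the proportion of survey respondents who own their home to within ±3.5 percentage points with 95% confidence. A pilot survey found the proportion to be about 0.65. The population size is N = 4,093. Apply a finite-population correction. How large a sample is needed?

For a proportion with margin E = 0.035 at 95% confidence, z = 1.960.
n = p̂(1−p̂)(z/E)² = 0.65 × 0.35 × (1.960/0.035)² = 713.44 — call this n₀.
Finite-population correction with N = 4,093: n = n₀ / (1 + (n₀−1)/N) = 713.44 / 1.174 = 607.70
Round up: n = 608.

608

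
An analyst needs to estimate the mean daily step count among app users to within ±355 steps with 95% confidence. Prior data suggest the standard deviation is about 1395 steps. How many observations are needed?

For a mean, the margin of error is E = z·σ/√n, so n = (zσ/E)².
At 95% confidence, z = 1.960.
n = (1.960 × 1395 / 355)² = 59.32
Round up: n = 60.

60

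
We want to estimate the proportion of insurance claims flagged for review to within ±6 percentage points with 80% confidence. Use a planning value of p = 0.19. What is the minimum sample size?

71

For a proportion with margin E = 0.06 at 80% confidence, z = 1.282.
n = p̂(1−p̂)(z/E)² = 0.19 × 0.81 × (1.282/0.06)² = 70.26
Round up: n = 71.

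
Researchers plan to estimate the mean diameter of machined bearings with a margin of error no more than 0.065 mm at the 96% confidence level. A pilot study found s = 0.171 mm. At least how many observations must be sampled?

n = 30

For a mean, the margin of error is E = z·σ/√n, so n = (zσ/E)².
At 96% confidence, z = 2.054.
n = (2.054 × 0.171 / 0.065)² = 29.20
Round up: n = 30.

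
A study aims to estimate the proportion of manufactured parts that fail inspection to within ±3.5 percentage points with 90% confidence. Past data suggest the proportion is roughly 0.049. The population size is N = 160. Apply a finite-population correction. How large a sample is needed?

n = 63

For a proportion with margin E = 0.035 at 90% confidence, z = 1.645.
n = p̂(1−p̂)(z/E)² = 0.049 × 0.951 × (1.645/0.035)² = 102.94 — call this n₀.
Finite-population correction with N = 160: n = n₀ / (1 + (n₀−1)/N) = 102.94 / 1.637 = 62.88
Round up: n = 63.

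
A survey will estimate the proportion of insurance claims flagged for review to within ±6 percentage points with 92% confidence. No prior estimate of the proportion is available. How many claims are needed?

For a proportion with margin E = 0.06 at 92% confidence, z = 1.751.
With no prior estimate, use p = 0.5, which maximizes p(1−p) at 0.25.
n = 0.25 × (z/E)² = 0.25 × (1.751/0.06)² = 212.92
Round up: n = 213.

n = 213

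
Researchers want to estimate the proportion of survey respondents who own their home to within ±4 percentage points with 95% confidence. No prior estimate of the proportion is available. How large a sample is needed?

n = 601

For a proportion with margin E = 0.04 at 95% confidence, z = 1.960.
With no prior estimate, use p = 0.5, which maximizes p(1−p) at 0.25.
n = 0.25 × (z/E)² = 0.25 × (1.960/0.04)² = 600.25
Round up: n = 601.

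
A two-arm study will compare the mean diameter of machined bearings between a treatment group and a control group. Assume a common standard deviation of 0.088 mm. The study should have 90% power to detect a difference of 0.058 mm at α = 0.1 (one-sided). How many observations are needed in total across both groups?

62 total

For two equal groups, n per group = 2·((z_α + z_β)·σ/δ)².
z_α = 1.282; z_β = 1.282 (power 90%).
n = 2 × (2.564 × 0.088 / 0.058)² = 2 × 15.13 = 30.26
Round up: n = 31 per group.
Total across both groups: 2 × 31 = 62.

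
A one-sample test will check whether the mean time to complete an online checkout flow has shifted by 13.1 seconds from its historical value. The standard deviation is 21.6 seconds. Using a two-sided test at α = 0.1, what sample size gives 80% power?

For a one-sample z-test, n = ((z_{α/2} + z_β)·σ/δ)².
z_{α/2} = 1.645 (two-sided α = 0.1); z_β = 0.842 (power 80% → β = 0.2).
n = (2.487 × 21.6 / 13.1)² = 16.82
Round up: n = 17.

17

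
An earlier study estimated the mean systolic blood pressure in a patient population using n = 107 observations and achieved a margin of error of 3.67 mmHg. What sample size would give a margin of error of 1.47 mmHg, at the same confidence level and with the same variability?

667

Margin of error scales as 1/√n, so n₂ = n₁·(E₁/E₂)².
n₂ = 107 × (3.67/1.47)² = 107 × 6.233 = 666.93
Round up: n₂ = 667.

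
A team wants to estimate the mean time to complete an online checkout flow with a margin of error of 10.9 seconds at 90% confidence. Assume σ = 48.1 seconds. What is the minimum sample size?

53

For a mean, the margin of error is E = z·σ/√n, so n = (zσ/E)².
At 90% confidence, z = 1.645.
n = (1.645 × 48.1 / 10.9)² = 52.69
Round up: n = 53.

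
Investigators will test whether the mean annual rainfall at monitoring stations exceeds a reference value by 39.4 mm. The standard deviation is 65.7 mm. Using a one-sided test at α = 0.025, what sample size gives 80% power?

For a one-sample z-test, n = ((z_α + z_β)·σ/δ)².
z_α = 1.960 (one-sided α = 0.025); z_β = 0.842 (power 80% → β = 0.2).
n = (2.802 × 65.7 / 39.4)² = 21.83
Round up: n = 22.

n = 22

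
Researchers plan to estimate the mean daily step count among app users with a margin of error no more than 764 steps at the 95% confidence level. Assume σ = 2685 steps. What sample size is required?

For a mean, the margin of error is E = z·σ/√n, so n = (zσ/E)².
At 95% confidence, z = 1.960.
n = (1.960 × 2685 / 764)² = 47.45
Round up: n = 48.

48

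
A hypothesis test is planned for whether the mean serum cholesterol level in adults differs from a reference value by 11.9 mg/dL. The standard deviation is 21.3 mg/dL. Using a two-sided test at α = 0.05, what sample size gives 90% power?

34

For a one-sample z-test, n = ((z_{α/2} + z_β)·σ/δ)².
z_{α/2} = 1.960 (two-sided α = 0.05); z_β = 1.282 (power 90% → β = 0.1).
n = (3.242 × 21.3 / 11.9)² = 33.67
Round up: n = 34.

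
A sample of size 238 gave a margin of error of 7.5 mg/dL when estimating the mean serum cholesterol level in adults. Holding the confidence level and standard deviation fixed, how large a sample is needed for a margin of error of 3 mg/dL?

Margin of error scales as 1/√n, so n₂ = n₁·(E₁/E₂)².
n₂ = 238 × (7.5/3)² = 238 × 6.25 = 1487.50
Round up: n₂ = 1488.

1488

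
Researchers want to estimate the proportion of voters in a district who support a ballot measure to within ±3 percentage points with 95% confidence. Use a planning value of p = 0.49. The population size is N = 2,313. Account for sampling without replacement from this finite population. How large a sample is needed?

For a proportion with margin E = 0.03 at 95% confidence, z = 1.960.
n = p̂(1−p̂)(z/E)² = 0.49 × 0.51 × (1.960/0.03)² = 1066.68 — call this n₀.
Finite-population correction with N = 2,313: n = n₀ / (1 + (n₀−1)/N) = 1066.68 / 1.461 = 730.10
Round up: n = 731.

n = 731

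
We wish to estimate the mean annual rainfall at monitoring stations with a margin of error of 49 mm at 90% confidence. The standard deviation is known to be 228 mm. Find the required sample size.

For a mean, the margin of error is E = z·σ/√n, so n = (zσ/E)².
At 90% confidence, z = 1.645.
n = (1.645 × 228 / 49)² = 58.59
Round up: n = 59.

n = 59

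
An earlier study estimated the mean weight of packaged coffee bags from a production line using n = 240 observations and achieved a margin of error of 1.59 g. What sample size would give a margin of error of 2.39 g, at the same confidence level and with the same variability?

Margin of error scales as 1/√n, so n₂ = n₁·(E₁/E₂)².
n₂ = 240 × (1.59/2.39)² = 240 × 0.4426 = 106.22
Round up: n₂ = 107.

107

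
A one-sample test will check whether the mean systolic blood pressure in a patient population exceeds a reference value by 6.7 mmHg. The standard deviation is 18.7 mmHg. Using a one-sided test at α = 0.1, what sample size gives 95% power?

67

For a one-sample z-test, n = ((z_α + z_β)·σ/δ)².
z_α = 1.282 (one-sided α = 0.1); z_β = 1.645 (power 95% → β = 0.05).
n = (2.927 × 18.7 / 6.7)² = 66.74
Round up: n = 67.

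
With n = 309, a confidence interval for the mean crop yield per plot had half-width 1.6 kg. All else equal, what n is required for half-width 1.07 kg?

n = 691

Margin of error scales as 1/√n, so n₂ = n₁·(E₁/E₂)².
n₂ = 309 × (1.6/1.07)² = 309 × 2.236 = 690.92
Round up: n₂ = 691.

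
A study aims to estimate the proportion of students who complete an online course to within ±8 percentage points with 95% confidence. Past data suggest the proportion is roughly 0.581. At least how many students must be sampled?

For a proportion with margin E = 0.08 at 95% confidence, z = 1.960.
n = p̂(1−p̂)(z/E)² = 0.581 × 0.419 × (1.960/0.08)² = 146.12
Round up: n = 147.

n = 147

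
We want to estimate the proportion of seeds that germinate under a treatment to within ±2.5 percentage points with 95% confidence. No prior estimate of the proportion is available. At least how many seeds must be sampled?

For a proportion with margin E = 0.025 at 95% confidence, z = 1.960.
With no prior estimate, use p = 0.5, which maximizes p(1−p) at 0.25.
n = 0.25 × (z/E)² = 0.25 × (1.960/0.025)² = 1536.64
Round up: n = 1537.

n = 1537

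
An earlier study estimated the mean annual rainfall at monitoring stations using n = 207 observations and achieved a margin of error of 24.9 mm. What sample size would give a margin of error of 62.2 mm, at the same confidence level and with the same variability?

34

Margin of error scales as 1/√n, so n₂ = n₁·(E₁/E₂)².
n₂ = 207 × (24.9/62.2)² = 207 × 0.1603 = 33.18
Round up: n₂ = 34.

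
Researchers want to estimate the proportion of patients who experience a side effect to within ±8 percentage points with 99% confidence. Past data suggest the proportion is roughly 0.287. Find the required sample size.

213

For a proportion with margin E = 0.08 at 99% confidence, z = 2.576.
n = p̂(1−p̂)(z/E)² = 0.287 × 0.713 × (2.576/0.08)² = 212.17
Round up: n = 213.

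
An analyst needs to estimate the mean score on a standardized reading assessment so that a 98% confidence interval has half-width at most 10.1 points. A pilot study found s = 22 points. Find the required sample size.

For a mean, the margin of error is E = z·σ/√n, so n = (zσ/E)².
At 98% confidence, z = 2.326.
n = (2.326 × 22 / 10.1)² = 25.67
Round up: n = 26.

26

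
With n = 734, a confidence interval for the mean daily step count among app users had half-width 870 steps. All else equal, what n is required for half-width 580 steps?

1652

Margin of error scales as 1/√n, so n₂ = n₁·(E₁/E₂)².
n₂ = 734 × (870/580)² = 734 × 2.25 = 1651.50
Round up: n₂ = 1652.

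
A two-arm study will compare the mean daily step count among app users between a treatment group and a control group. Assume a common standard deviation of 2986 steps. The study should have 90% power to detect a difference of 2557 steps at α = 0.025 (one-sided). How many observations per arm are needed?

29 per group

For two equal groups, n per group = 2·((z_α + z_β)·σ/δ)².
z_α = 1.960; z_β = 1.282 (power 90%).
n = 2 × (3.242 × 2986 / 2557)² = 2 × 14.33 = 28.66
Round up: n = 29 per group.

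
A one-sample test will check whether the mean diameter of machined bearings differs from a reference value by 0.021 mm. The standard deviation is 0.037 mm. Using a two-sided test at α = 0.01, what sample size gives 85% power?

For a one-sample z-test, n = ((z_{α/2} + z_β)·σ/δ)².
z_{α/2} = 2.576 (two-sided α = 0.01); z_β = 1.036 (power 85% → β = 0.15).
n = (3.612 × 0.037 / 0.021)² = 40.50
Round up: n = 41.

n = 41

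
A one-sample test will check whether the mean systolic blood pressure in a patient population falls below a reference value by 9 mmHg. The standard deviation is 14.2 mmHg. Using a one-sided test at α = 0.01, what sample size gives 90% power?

For a one-sample z-test, n = ((z_α + z_β)·σ/δ)².
z_α = 2.326 (one-sided α = 0.01); z_β = 1.282 (power 90% → β = 0.1).
n = (3.608 × 14.2 / 9)² = 32.41
Round up: n = 33.

n = 33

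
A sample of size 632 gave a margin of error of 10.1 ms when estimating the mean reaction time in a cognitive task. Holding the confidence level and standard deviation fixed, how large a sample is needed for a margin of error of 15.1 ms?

Margin of error scales as 1/√n, so n₂ = n₁·(E₁/E₂)².
n₂ = 632 × (10.1/15.1)² = 632 × 0.4474 = 282.76
Round up: n₂ = 283.

283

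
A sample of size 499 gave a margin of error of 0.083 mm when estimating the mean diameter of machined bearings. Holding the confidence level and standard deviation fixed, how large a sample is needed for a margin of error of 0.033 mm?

n = 3157

Margin of error scales as 1/√n, so n₂ = n₁·(E₁/E₂)².
n₂ = 499 × (0.083/0.033)² = 499 × 6.326 = 3156.67
Round up: n₂ = 3157.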